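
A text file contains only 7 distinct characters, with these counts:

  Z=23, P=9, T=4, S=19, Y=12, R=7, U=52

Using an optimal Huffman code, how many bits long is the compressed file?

Build the Huffman tree bottom-up:
merge T(4) and R(7): 11
merge P(9) and 11: 20
merge Y(12) and S(19): 31
merge 20 and Z(23): 43
merge 31 and 43: 74
merge U(52) and 74: 126
Each symbol's bit-cost is frequency × depth; summing gives 305 bits (equivalently 11 + 20 + 31 + 43 + 74 + 126).

305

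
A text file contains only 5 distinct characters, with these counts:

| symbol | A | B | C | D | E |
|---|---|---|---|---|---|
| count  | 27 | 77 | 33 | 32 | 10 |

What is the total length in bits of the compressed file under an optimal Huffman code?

Build the Huffman tree bottom-up:
merge E(10) and A(27): 37
merge D(32) and C(33): 65
merge 37 and 65: 102
merge B(77) and 102: 179
Each symbol's bit-cost is frequency × depth; summing gives 383 bits (equivalently 37 + 65 + 102 + 179).

383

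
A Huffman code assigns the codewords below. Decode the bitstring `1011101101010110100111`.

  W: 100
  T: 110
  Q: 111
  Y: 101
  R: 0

YTTYRTWQ

Read left to right; each codeword is recognised as soon as it completes (prefix code):
  101→Y | 110→T | 110→T | 101→Y | 0→R | 110→T | 100→W | 111→Q
Decoded message: YTTYRTWQ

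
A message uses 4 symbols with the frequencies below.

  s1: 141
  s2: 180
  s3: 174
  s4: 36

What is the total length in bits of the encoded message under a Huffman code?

Build the Huffman tree bottom-up:
combine s4(36), s1(141) → 177
combine s3(174), 177 → 351
combine s2(180), 351 → 531
The encoded length is the sum of every internal node's weight: 177 + 351 + 531 = 1059 bits.

1059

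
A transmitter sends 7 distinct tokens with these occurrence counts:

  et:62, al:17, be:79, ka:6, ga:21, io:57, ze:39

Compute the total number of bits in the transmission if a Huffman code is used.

712

Build the Huffman tree bottom-up:
combine ka(6), al(17) → 23
combine ga(21), 23 → 44
combine ze(39), 44 → 83
combine io(57), et(62) → 119
combine be(79), 83 → 162
combine 119, 162 → 281
The encoded length is the sum of every internal node's weight: 23 + 44 + 83 + 119 + 162 + 281 = 712 bits.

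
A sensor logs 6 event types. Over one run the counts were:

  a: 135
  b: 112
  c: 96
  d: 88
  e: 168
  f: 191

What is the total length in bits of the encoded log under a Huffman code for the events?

Merge the two smallest weights repeatedly:
merge d(88) and c(96): 184
merge b(112) and a(135): 247
merge e(168) and 184: 352
merge f(191) and 247: 438
merge 352 and 438: 790
Total encoded bits = sum of merged weights = 184 + 247 + 352 + 438 + 790 = 2011.

2011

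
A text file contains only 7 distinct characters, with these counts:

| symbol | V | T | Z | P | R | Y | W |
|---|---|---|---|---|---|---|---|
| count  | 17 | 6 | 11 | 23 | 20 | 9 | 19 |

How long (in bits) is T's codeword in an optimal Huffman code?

Repeatedly merge the two smallest:
combine T(6), Y(9) → 15
combine Z(11), 15 → 26
combine V(17), W(19) → 36
combine R(20), P(23) → 43
combine 26, 36 → 62
combine 43, 62 → 105
The subtree containing T is merged 4 times, so code length = 4.

4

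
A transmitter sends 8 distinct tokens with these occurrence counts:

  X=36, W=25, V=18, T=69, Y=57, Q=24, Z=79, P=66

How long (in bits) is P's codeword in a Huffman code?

3

Huffman merges, smallest pair first:
V(18) + Q(24) → 42
W(25) + X(36) → 61
42 + Y(57) → 99
61 + P(66) → 127
T(69) + Z(79) → 148
99 + 127 → 226
148 + 226 → 374
P's leaf is at depth 3, giving a 3-bit codeword.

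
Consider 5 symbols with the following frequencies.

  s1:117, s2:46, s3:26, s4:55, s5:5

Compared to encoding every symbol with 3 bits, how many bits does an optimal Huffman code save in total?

258

Fixed-length: 3 bits × 249 symbols = 747 bits.
Huffman merges:
s5(5) + s3(26) → 31
31 + s2(46) → 77
s4(55) + 77 → 132
s1(117) + 132 → 249
Huffman total = 31 + 77 + 132 + 249 = 489 bits.
Saving = 747 − 489 = 258 bits.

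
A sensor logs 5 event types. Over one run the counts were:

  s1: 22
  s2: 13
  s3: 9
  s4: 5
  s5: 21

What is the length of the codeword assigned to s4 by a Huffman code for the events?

Build the tree from the bottom:
combine s4(5), s3(9) → 14
combine s2(13), 14 → 27
combine s5(21), s1(22) → 43
combine 27, 43 → 70
The subtree containing s4 is merged 3 times, so code length = 3.

3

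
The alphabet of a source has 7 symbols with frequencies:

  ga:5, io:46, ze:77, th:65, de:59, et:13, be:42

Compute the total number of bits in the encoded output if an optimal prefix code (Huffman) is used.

Greedily combine the two least-frequent nodes:
merge ga(5) and et(13): 18
merge 18 and be(42): 60
merge io(46) and de(59): 105
merge 60 and th(65): 125
merge ze(77) and 105: 182
merge 125 and 182: 307
Total encoded bits = sum of merged weights = 18 + 60 + 105 + 125 + 182 + 307 = 797.

797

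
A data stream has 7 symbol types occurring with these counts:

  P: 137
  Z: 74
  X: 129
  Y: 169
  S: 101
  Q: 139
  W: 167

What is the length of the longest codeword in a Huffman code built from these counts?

3

Merge the two lowest-weight nodes at each step:
combine Z(74), S(101) → 175
combine X(129), P(137) → 266
combine Q(139), W(167) → 306
combine Y(169), 175 → 344
combine 266, 306 → 572
combine 344, 572 → 916
The first pair merged (Z, S) ends up deepest, at depth 3.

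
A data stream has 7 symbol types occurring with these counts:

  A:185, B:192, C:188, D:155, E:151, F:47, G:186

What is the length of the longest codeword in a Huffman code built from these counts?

3

Merge the two lowest-weight nodes at each step:
F(47) + E(151) → 198
D(155) + A(185) → 340
G(186) + C(188) → 374
B(192) + 198 → 390
340 + 374 → 714
390 + 714 → 1104
The first pair merged (F, E) ends up deepest, at depth 3.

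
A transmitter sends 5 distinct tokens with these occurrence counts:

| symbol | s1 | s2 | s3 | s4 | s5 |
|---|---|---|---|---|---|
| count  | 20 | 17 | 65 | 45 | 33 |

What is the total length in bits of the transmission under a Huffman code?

397

Greedily combine the two least-frequent nodes:
s2(17) + s1(20) → 37
s5(33) + 37 → 70
s4(45) + s3(65) → 110
70 + 110 → 180
Each symbol's bit-cost is frequency × depth; summing gives 397 bits (equivalently 37 + 70 + 110 + 180).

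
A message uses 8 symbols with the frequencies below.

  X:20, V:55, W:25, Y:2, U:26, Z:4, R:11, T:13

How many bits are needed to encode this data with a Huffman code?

Build the Huffman tree bottom-up:
merge Y(2) and Z(4): 6
merge 6 and R(11): 17
merge T(13) and 17: 30
merge X(20) and W(25): 45
merge U(26) and 30: 56
merge 45 and V(55): 100
merge 56 and 100: 156
The encoded length is the sum of every internal node's weight: 6 + 17 + 30 + 45 + 56 + 100 + 156 = 410 bits.

410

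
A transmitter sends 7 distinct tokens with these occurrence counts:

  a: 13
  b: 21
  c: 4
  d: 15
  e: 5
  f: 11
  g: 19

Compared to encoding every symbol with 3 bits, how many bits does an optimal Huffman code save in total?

31

Fixed-length: 3 bits × 88 symbols = 264 bits.
Huffman merges:
merge c(4) and e(5): 9
merge 9 and f(11): 20
merge a(13) and d(15): 28
merge g(19) and 20: 39
merge b(21) and 28: 49
merge 39 and 49: 88
Huffman total = 9 + 20 + 28 + 39 + 49 + 88 = 233 bits.
Saving = 264 − 233 = 31 bits.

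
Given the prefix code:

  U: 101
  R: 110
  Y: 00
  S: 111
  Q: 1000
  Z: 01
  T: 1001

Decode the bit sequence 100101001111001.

TZYST

Read left to right; each codeword is recognised as soon as it completes (prefix code):
  1001→T | 01→Z | 00→Y | 111→S | 1001→T
Decoded message: TZYST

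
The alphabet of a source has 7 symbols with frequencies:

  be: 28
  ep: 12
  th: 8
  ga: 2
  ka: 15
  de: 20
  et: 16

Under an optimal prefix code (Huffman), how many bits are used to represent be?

2

Build the tree from the bottom:
combine ga(2), th(8) → 10
combine 10, ep(12) → 22
combine ka(15), et(16) → 31
combine de(20), 22 → 42
combine be(28), 31 → 59
combine 42, 59 → 101
be sits 2 levels below the root, so its codeword is 2 bits.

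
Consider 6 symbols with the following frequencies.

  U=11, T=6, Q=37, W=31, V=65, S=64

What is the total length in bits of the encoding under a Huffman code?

493

Merge the two smallest weights repeatedly:
combine T(6), U(11) → 17
combine 17, W(31) → 48
combine Q(37), 48 → 85
combine S(64), V(65) → 129
combine 85, 129 → 214
The encoded length is the sum of every internal node's weight: 17 + 48 + 85 + 129 + 214 = 493 bits.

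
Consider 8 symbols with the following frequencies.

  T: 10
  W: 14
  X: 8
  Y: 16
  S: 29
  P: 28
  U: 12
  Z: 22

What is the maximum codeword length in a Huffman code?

Merge the two lowest-weight nodes at each step:
X(8) + T(10) → 18
U(12) + W(14) → 26
Y(16) + 18 → 34
Z(22) + 26 → 48
P(28) + S(29) → 57
34 + 48 → 82
57 + 82 → 139
Maximum depth reached is 4.

4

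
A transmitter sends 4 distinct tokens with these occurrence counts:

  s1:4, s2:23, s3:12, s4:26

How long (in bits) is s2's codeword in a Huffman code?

Repeatedly merge the two smallest:
merge s1(4) and s3(12): 16
merge 16 and s2(23): 39
merge s4(26) and 39: 65
s2 sits 2 levels below the root, so its codeword is 2 bits.

2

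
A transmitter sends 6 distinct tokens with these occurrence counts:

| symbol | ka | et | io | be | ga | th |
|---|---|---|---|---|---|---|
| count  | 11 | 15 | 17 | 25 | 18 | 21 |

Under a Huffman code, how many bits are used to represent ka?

3

Huffman merges, smallest pair first:
combine ka(11), et(15) → 26
combine io(17), ga(18) → 35
combine th(21), be(25) → 46
combine 26, 35 → 61
combine 46, 61 → 107
ka sits 3 levels below the root, so its codeword is 3 bits.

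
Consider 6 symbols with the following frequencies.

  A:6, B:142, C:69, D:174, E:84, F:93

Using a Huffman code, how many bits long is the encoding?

Merge the two smallest weights repeatedly:
combine A(6), C(69) → 75
combine 75, E(84) → 159
combine F(93), B(142) → 235
combine 159, D(174) → 333
combine 235, 333 → 568
Total encoded bits = sum of merged weights = 75 + 159 + 235 + 333 + 568 = 1370.

1370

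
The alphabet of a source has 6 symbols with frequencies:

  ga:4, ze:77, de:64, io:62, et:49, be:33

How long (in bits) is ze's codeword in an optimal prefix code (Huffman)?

Huffman merges, smallest pair first:
combine ga(4), be(33) → 37
combine 37, et(49) → 86
combine io(62), de(64) → 126
combine ze(77), 86 → 163
combine 126, 163 → 289
The subtree containing ze is merged 2 times, so code length = 2.

2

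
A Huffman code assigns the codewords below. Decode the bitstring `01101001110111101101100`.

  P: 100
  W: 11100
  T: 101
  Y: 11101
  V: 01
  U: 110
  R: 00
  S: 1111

Read left to right; each codeword is recognised as soon as it completes (prefix code):
  01→V | 101→T | 00→R | 11101→Y | 11101→Y | 101→T | 100→P
Decoded message: VTRYYTP

VTRYYTP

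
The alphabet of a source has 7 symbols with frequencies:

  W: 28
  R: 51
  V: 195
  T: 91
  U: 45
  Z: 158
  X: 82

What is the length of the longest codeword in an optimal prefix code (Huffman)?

4

Merge the two lowest-weight nodes at each step:
merge W(28) and U(45): 73
merge R(51) and 73: 124
merge X(82) and T(91): 173
merge 124 and Z(158): 282
merge 173 and V(195): 368
merge 282 and 368: 650
Maximum depth reached is 4.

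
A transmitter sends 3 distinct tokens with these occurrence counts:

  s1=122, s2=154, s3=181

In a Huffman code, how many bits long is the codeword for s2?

2

Huffman merges, smallest pair first:
merge s1(122) and s2(154): 276
merge s3(181) and 276: 457
s2's leaf is at depth 2, giving a 2-bit codeword.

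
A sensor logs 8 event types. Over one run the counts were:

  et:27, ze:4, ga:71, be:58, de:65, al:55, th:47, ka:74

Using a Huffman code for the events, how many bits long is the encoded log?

1160

Merge the two smallest weights repeatedly:
combine ze(4), et(27) → 31
combine 31, th(47) → 78
combine al(55), be(58) → 113
combine de(65), ga(71) → 136
combine ka(74), 78 → 152
combine 113, 136 → 249
combine 152, 249 → 401
Each symbol's bit-cost is frequency × depth; summing gives 1160 bits (equivalently 31 + 78 + 113 + 136 + 152 + 249 + 401).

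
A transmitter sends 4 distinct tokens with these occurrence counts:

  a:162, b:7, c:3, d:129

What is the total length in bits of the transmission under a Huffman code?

Build the Huffman tree bottom-up:
merge c(3) and b(7): 10
merge 10 and d(129): 139
merge 139 and a(162): 301
Total encoded bits = sum of merged weights = 10 + 139 + 301 = 450.

450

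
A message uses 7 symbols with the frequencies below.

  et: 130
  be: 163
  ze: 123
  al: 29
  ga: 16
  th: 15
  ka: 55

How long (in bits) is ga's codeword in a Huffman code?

5

Repeatedly merge the two smallest:
merge th(15) and ga(16): 31
merge al(29) and 31: 60
merge ka(55) and 60: 115
merge 115 and ze(123): 238
merge et(130) and be(163): 293
merge 238 and 293: 531
ga sits 5 levels below the root, so its codeword is 5 bits.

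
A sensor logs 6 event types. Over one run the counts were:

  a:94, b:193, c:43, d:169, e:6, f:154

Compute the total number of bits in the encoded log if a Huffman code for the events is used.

Merge the two smallest weights repeatedly:
merge e(6) and c(43): 49
merge 49 and a(94): 143
merge 143 and f(154): 297
merge d(169) and b(193): 362
merge 297 and 362: 659
Each symbol's bit-cost is frequency × depth; summing gives 1510 bits (equivalently 49 + 143 + 297 + 362 + 659).

1510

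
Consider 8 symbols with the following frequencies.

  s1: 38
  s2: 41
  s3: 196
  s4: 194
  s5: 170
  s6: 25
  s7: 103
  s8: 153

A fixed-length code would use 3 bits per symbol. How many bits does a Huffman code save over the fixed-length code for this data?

Fixed-length: 3 bits × 920 symbols = 2760 bits.
Huffman merges:
combine s6(25), s1(38) → 63
combine s2(41), 63 → 104
combine s7(103), 104 → 207
combine s8(153), s5(170) → 323
combine s4(194), s3(196) → 390
combine 207, 323 → 530
combine 390, 530 → 920
Huffman total = 63 + 104 + 207 + 323 + 390 + 530 + 920 = 2537 bits.
Saving = 2760 − 2537 = 223 bits.

223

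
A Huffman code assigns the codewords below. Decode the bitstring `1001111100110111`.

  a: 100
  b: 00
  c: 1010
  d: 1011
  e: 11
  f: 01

aeeaefe

Read left to right; each codeword is recognised as soon as it completes (prefix code):
  100→a | 11→e | 11→e | 100→a | 11→e | 01→f | 11→e
Decoded message: aeeaefe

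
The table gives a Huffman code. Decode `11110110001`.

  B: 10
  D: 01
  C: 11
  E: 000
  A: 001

CCDBA

Read left to right; each codeword is recognised as soon as it completes (prefix code):
  11→C | 11→C | 01→D | 10→B | 001→A
Decoded message: CCDBA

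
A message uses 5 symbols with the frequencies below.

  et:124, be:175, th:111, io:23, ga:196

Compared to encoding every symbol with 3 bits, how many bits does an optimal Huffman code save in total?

495

Fixed-length: 3 bits × 629 symbols = 1887 bits.
Huffman merges:
merge io(23) and th(111): 134
merge et(124) and 134: 258
merge be(175) and ga(196): 371
merge 258 and 371: 629
Huffman total = 134 + 258 + 371 + 629 = 1392 bits.
Saving = 1887 − 1392 = 495 bits.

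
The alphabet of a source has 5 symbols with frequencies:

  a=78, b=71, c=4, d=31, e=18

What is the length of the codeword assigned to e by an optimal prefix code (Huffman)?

Build the tree from the bottom:
c(4) + e(18) → 22
22 + d(31) → 53
53 + b(71) → 124
a(78) + 124 → 202
The subtree containing e is merged 4 times, so code length = 4.

4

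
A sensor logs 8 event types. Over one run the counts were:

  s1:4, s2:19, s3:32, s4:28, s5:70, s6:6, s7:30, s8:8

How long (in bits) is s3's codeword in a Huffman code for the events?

3

Repeatedly merge the two smallest:
combine s1(4), s6(6) → 10
combine s8(8), 10 → 18
combine 18, s2(19) → 37
combine s4(28), s7(30) → 58
combine s3(32), 37 → 69
combine 58, 69 → 127
combine s5(70), 127 → 197
s3 sits 3 levels below the root, so its codeword is 3 bits.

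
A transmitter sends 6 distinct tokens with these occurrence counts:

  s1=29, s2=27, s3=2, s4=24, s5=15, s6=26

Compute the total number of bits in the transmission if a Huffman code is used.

304

Merge the two smallest weights repeatedly:
merge s3(2) and s5(15): 17
merge 17 and s4(24): 41
merge s6(26) and s2(27): 53
merge s1(29) and 41: 70
merge 53 and 70: 123
Each symbol's bit-cost is frequency × depth; summing gives 304 bits (equivalently 17 + 41 + 53 + 70 + 123).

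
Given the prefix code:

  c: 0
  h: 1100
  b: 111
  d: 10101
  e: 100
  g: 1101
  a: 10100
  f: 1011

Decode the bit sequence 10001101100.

ecge

Read left to right; each codeword is recognised as soon as it completes (prefix code):
  100→e | 0→c | 1101→g | 100→e
Decoded message: ecge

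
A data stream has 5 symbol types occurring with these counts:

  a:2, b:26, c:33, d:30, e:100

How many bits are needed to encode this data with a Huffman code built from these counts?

Merge the two smallest weights repeatedly:
a(2) + b(26) → 28
28 + d(30) → 58
c(33) + 58 → 91
91 + e(100) → 191
The encoded length is the sum of every internal node's weight: 28 + 58 + 91 + 191 = 368 bits.

368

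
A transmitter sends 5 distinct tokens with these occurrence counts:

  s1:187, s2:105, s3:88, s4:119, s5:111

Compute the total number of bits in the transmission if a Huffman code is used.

1413

Build the Huffman tree bottom-up:
merge s3(88) and s2(105): 193
merge s5(111) and s4(119): 230
merge s1(187) and 193: 380
merge 230 and 380: 610
Total encoded bits = sum of merged weights = 193 + 230 + 380 + 610 = 1413.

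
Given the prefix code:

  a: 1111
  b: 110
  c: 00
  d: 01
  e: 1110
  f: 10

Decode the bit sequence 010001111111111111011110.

Read left to right; each codeword is recognised as soon as it completes (prefix code):
  01→d | 00→c | 01→d | 1111→a | 1111→a | 1111→a | 01→d | 1110→e
Decoded message: dcdaaade

dcdaaade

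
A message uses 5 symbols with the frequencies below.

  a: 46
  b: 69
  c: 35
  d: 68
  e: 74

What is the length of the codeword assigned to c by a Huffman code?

3

Repeatedly merge the two smallest:
combine c(35), a(46) → 81
combine d(68), b(69) → 137
combine e(74), 81 → 155
combine 137, 155 → 292
c's leaf is at depth 3, giving a 3-bit codeword.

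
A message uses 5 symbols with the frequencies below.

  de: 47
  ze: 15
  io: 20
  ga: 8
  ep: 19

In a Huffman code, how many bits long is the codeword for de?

1

Build the tree from the bottom:
merge ga(8) and ze(15): 23
merge ep(19) and io(20): 39
merge 23 and 39: 62
merge de(47) and 62: 109
de is a child of the root — depth 1, so its codeword is a single bit.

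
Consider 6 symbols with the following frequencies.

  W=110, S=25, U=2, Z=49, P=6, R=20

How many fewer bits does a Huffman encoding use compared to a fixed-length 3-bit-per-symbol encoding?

Fixed-length: 3 bits × 212 symbols = 636 bits.
Huffman merges:
U(2) + P(6) → 8
8 + R(20) → 28
S(25) + 28 → 53
Z(49) + 53 → 102
102 + W(110) → 212
Huffman total = 8 + 28 + 53 + 102 + 212 = 403 bits.
Saving = 636 − 403 = 233 bits.

233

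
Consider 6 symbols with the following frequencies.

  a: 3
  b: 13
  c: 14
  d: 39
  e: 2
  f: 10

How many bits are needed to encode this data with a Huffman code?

170

Greedily combine the two least-frequent nodes:
merge e(2) and a(3): 5
merge 5 and f(10): 15
merge b(13) and c(14): 27
merge 15 and 27: 42
merge d(39) and 42: 81
The encoded length is the sum of every internal node's weight: 5 + 15 + 27 + 42 + 81 = 170 bits.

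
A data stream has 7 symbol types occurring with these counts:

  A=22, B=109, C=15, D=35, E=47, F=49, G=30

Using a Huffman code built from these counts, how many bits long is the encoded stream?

Build the Huffman tree bottom-up:
combine C(15), A(22) → 37
combine G(30), D(35) → 65
combine 37, E(47) → 84
combine F(49), 65 → 114
combine 84, B(109) → 193
combine 114, 193 → 307
Each symbol's bit-cost is frequency × depth; summing gives 800 bits (equivalently 37 + 65 + 84 + 114 + 193 + 307).

800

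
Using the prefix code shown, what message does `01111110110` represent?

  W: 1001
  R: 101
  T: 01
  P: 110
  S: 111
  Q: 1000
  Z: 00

TSPP

Read left to right; each codeword is recognised as soon as it completes (prefix code):
  01→T | 111→S | 110→P | 110→P
Decoded message: TSPP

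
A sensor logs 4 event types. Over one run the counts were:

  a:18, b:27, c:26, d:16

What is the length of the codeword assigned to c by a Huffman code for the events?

Build the tree from the bottom:
merge d(16) and a(18): 34
merge c(26) and b(27): 53
merge 34 and 53: 87
c's leaf is at depth 2, giving a 2-bit codeword.

2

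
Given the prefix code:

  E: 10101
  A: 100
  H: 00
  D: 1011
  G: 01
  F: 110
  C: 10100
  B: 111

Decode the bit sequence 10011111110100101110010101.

ABBCDAE

Read left to right; each codeword is recognised as soon as it completes (prefix code):
  100→A | 111→B | 111→B | 10100→C | 1011→D | 100→A | 10101→E
Decoded message: ABBCDAE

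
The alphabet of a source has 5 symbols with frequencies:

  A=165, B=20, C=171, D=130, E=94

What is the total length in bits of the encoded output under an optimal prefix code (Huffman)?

1274

Build the Huffman tree bottom-up:
merge B(20) and E(94): 114
merge 114 and D(130): 244
merge A(165) and C(171): 336
merge 244 and 336: 580
Each symbol's bit-cost is frequency × depth; summing gives 1274 bits (equivalently 114 + 244 + 336 + 580).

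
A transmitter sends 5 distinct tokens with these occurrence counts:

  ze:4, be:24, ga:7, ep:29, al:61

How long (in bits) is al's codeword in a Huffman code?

1

Repeatedly merge the two smallest:
combine ze(4), ga(7) → 11
combine 11, be(24) → 35
combine ep(29), 35 → 64
combine al(61), 64 → 125
al is a child of the root — depth 1, so its codeword is a single bit.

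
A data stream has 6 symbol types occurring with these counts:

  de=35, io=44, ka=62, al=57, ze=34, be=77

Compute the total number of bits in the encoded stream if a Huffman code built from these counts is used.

788

Greedily combine the two least-frequent nodes:
ze(34) + de(35) → 69
io(44) + al(57) → 101
ka(62) + 69 → 131
be(77) + 101 → 178
131 + 178 → 309
Each symbol's bit-cost is frequency × depth; summing gives 788 bits (equivalently 69 + 101 + 131 + 178 + 309).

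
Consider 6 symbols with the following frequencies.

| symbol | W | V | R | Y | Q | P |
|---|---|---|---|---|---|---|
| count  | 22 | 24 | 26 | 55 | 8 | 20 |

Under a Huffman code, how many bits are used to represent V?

3

Huffman merges, smallest pair first:
merge Q(8) and P(20): 28
merge W(22) and V(24): 46
merge R(26) and 28: 54
merge 46 and 54: 100
merge Y(55) and 100: 155
V's leaf is at depth 3, giving a 3-bit codeword.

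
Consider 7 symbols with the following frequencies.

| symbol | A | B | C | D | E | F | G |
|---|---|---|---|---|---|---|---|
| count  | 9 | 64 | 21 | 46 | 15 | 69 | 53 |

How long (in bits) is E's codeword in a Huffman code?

Huffman merges, smallest pair first:
merge A(9) and E(15): 24
merge C(21) and 24: 45
merge 45 and D(46): 91
merge G(53) and B(64): 117
merge F(69) and 91: 160
merge 117 and 160: 277
E's leaf is at depth 5, giving a 5-bit codeword.

5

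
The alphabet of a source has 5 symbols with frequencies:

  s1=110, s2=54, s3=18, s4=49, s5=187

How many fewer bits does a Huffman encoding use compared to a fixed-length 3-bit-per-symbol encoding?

Fixed-length: 3 bits × 418 symbols = 1254 bits.
Huffman merges:
s3(18) + s4(49) → 67
s2(54) + 67 → 121
s1(110) + 121 → 231
s5(187) + 231 → 418
Huffman total = 67 + 121 + 231 + 418 = 837 bits.
Saving = 1254 − 837 = 417 bits.

417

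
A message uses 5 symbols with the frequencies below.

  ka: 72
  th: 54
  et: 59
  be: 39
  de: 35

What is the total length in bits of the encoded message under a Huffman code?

592

Greedily combine the two least-frequent nodes:
merge de(35) and be(39): 74
merge th(54) and et(59): 113
merge ka(72) and 74: 146
merge 113 and 146: 259
The encoded length is the sum of every internal node's weight: 74 + 113 + 146 + 259 = 592 bits.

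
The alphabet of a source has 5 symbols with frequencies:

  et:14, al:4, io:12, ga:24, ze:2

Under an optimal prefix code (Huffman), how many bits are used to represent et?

Repeatedly merge the two smallest:
combine ze(2), al(4) → 6
combine 6, io(12) → 18
combine et(14), 18 → 32
combine ga(24), 32 → 56
et's leaf is at depth 2, giving a 2-bit codeword.

2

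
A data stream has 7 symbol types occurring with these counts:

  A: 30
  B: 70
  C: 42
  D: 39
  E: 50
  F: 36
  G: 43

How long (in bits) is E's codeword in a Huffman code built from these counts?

Repeatedly merge the two smallest:
merge A(30) and F(36): 66
merge D(39) and C(42): 81
merge G(43) and E(50): 93
merge 66 and B(70): 136
merge 81 and 93: 174
merge 136 and 174: 310
E's leaf is at depth 3, giving a 3-bit codeword.

3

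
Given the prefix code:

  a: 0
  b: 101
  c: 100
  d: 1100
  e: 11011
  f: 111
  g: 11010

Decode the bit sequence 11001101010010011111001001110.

Read left to right; each codeword is recognised as soon as it completes (prefix code):
  1100→d | 11010→g | 100→c | 100→c | 111→f | 1100→d | 100→c | 111→f | 0→a
Decoded message: dgccfdcfa

dgccfdcfa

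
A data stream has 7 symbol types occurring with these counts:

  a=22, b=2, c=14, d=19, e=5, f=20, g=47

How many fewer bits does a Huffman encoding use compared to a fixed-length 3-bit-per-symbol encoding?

66

Fixed-length: 3 bits × 129 symbols = 387 bits.
Huffman merges:
b(2) + e(5) → 7
7 + c(14) → 21
d(19) + f(20) → 39
21 + a(22) → 43
39 + 43 → 82
g(47) + 82 → 129
Huffman total = 7 + 21 + 39 + 43 + 82 + 129 = 321 bits.
Saving = 387 − 321 = 66 bits.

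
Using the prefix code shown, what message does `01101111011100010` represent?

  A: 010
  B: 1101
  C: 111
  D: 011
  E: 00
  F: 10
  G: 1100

Read left to right; each codeword is recognised as soon as it completes (prefix code):
  011→D | 011→D | 1101→B | 1100→G | 010→A
Decoded message: DDBGA

DDBGA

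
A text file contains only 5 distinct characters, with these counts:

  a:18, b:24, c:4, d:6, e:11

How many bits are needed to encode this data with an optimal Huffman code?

133

Greedily combine the two least-frequent nodes:
c(4) + d(6) → 10
10 + e(11) → 21
a(18) + 21 → 39
b(24) + 39 → 63
The encoded length is the sum of every internal node's weight: 10 + 21 + 39 + 63 = 133 bits.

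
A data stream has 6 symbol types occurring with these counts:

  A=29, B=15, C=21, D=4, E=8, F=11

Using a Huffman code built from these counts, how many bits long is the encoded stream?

Greedily combine the two least-frequent nodes:
D(4) + E(8) → 12
F(11) + 12 → 23
B(15) + C(21) → 36
23 + A(29) → 52
36 + 52 → 88
The encoded length is the sum of every internal node's weight: 12 + 23 + 36 + 52 + 88 = 211 bits.

211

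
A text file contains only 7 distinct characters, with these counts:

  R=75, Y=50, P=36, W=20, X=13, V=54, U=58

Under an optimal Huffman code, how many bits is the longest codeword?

Merge the two lowest-weight nodes at each step:
merge X(13) and W(20): 33
merge 33 and P(36): 69
merge Y(50) and V(54): 104
merge U(58) and 69: 127
merge R(75) and 104: 179
merge 127 and 179: 306
Maximum depth reached is 4.

4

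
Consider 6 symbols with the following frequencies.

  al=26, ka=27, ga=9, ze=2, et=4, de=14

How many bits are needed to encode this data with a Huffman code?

185

Merge the two smallest weights repeatedly:
combine ze(2), et(4) → 6
combine 6, ga(9) → 15
combine de(14), 15 → 29
combine al(26), ka(27) → 53
combine 29, 53 → 82
Each symbol's bit-cost is frequency × depth; summing gives 185 bits (equivalently 6 + 15 + 29 + 53 + 82).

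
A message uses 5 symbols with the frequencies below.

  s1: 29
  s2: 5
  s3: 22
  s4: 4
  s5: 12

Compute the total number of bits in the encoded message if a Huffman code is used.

Merge the two smallest weights repeatedly:
merge s4(4) and s2(5): 9
merge 9 and s5(12): 21
merge 21 and s3(22): 43
merge s1(29) and 43: 72
Each symbol's bit-cost is frequency × depth; summing gives 145 bits (equivalently 9 + 21 + 43 + 72).

145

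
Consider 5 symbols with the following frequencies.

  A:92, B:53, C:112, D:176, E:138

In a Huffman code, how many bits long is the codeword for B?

3

Repeatedly merge the two smallest:
B(53) + A(92) → 145
C(112) + E(138) → 250
145 + D(176) → 321
250 + 321 → 571
The subtree containing B is merged 3 times, so code length = 3.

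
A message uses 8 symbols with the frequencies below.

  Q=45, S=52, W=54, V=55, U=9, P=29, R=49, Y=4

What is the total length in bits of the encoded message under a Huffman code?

Build the Huffman tree bottom-up:
combine Y(4), U(9) → 13
combine 13, P(29) → 42
combine 42, Q(45) → 87
combine R(49), S(52) → 101
combine W(54), V(55) → 109
combine 87, 101 → 188
combine 109, 188 → 297
The encoded length is the sum of every internal node's weight: 13 + 42 + 87 + 101 + 109 + 188 + 297 = 837 bits.

837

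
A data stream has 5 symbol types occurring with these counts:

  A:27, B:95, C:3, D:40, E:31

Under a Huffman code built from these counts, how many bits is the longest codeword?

4

Merge the two lowest-weight nodes at each step:
merge C(3) and A(27): 30
merge 30 and E(31): 61
merge D(40) and 61: 101
merge B(95) and 101: 196
The first pair merged (C, A) ends up deepest, at depth 4.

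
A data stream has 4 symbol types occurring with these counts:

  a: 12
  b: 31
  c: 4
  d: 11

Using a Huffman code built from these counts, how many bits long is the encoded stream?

100

Build the Huffman tree bottom-up:
combine c(4), d(11) → 15
combine a(12), 15 → 27
combine 27, b(31) → 58
The encoded length is the sum of every internal node's weight: 15 + 27 + 58 = 100 bits.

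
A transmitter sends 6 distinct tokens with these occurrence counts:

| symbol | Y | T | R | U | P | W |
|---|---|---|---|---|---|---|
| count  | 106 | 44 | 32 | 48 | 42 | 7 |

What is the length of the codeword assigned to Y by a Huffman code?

1

Repeatedly merge the two smallest:
merge W(7) and R(32): 39
merge 39 and P(42): 81
merge T(44) and U(48): 92
merge 81 and 92: 173
merge Y(106) and 173: 279
Y is a child of the root — depth 1, so its codeword is a single bit.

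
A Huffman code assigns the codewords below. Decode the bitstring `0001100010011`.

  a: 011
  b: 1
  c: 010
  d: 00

Read left to right; each codeword is recognised as soon as it completes (prefix code):
  00→d | 011→a | 00→d | 010→c | 011→a
Decoded message: dadca

dadca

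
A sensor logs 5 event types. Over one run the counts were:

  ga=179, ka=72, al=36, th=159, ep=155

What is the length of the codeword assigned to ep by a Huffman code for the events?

2

Huffman merges, smallest pair first:
merge al(36) and ka(72): 108
merge 108 and ep(155): 263
merge th(159) and ga(179): 338
merge 263 and 338: 601
ep's leaf is at depth 2, giving a 2-bit codeword.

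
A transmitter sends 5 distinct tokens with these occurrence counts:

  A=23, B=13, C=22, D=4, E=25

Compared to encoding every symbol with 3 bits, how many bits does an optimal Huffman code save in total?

Fixed-length: 3 bits × 87 symbols = 261 bits.
Huffman merges:
merge D(4) and B(13): 17
merge 17 and C(22): 39
merge A(23) and E(25): 48
merge 39 and 48: 87
Huffman total = 17 + 39 + 48 + 87 = 191 bits.
Saving = 261 − 191 = 70 bits.

70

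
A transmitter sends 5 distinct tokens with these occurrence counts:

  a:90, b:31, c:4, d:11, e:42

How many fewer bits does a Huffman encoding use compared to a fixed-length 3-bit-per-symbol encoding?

Fixed-length: 3 bits × 178 symbols = 534 bits.
Huffman merges:
c(4) + d(11) → 15
15 + b(31) → 46
e(42) + 46 → 88
88 + a(90) → 178
Huffman total = 15 + 46 + 88 + 178 = 327 bits.
Saving = 534 − 327 = 207 bits.

207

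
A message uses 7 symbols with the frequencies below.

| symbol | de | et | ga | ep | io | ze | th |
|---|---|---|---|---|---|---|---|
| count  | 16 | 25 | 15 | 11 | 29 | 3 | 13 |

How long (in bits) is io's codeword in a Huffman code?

Repeatedly merge the two smallest:
merge ze(3) and ep(11): 14
merge th(13) and 14: 27
merge ga(15) and de(16): 31
merge et(25) and 27: 52
merge io(29) and 31: 60
merge 52 and 60: 112
io's leaf is at depth 2, giving a 2-bit codeword.

2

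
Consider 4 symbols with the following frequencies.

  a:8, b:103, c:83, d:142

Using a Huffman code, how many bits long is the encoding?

621

Merge the two smallest weights repeatedly:
a(8) + c(83) → 91
91 + b(103) → 194
d(142) + 194 → 336
Total encoded bits = sum of merged weights = 91 + 194 + 336 = 621.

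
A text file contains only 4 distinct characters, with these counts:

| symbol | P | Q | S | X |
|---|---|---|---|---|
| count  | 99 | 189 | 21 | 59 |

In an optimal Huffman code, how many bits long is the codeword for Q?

Build the tree from the bottom:
combine S(21), X(59) → 80
combine 80, P(99) → 179
combine 179, Q(189) → 368
Q is a child of the root — depth 1, so its codeword is a single bit.

1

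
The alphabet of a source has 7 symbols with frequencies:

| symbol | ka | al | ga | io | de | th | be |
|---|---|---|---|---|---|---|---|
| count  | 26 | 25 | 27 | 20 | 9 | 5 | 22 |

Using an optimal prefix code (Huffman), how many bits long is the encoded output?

363

Build the Huffman tree bottom-up:
combine th(5), de(9) → 14
combine 14, io(20) → 34
combine be(22), al(25) → 47
combine ka(26), ga(27) → 53
combine 34, 47 → 81
combine 53, 81 → 134
Total encoded bits = sum of merged weights = 14 + 34 + 47 + 53 + 81 + 134 = 363.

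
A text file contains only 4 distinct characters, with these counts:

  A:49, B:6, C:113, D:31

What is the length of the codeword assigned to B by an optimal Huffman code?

Huffman merges, smallest pair first:
B(6) + D(31) → 37
37 + A(49) → 86
86 + C(113) → 199
The subtree containing B is merged 3 times, so code length = 3.

3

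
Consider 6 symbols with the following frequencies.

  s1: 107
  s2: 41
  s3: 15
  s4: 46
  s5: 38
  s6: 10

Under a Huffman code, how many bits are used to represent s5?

3

Repeatedly merge the two smallest:
s6(10) + s3(15) → 25
25 + s5(38) → 63
s2(41) + s4(46) → 87
63 + 87 → 150
s1(107) + 150 → 257
s5 sits 3 levels below the root, so its codeword is 3 bits.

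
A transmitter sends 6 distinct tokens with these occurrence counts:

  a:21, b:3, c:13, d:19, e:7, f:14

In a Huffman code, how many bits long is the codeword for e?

Build the tree from the bottom:
merge b(3) and e(7): 10
merge 10 and c(13): 23
merge f(14) and d(19): 33
merge a(21) and 23: 44
merge 33 and 44: 77
The subtree containing e is merged 4 times, so code length = 4.

4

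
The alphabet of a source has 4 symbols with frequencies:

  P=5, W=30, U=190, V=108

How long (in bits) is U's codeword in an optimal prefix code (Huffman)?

Repeatedly merge the two smallest:
P(5) + W(30) → 35
35 + V(108) → 143
143 + U(190) → 333
U sits one level below the root: a 1-bit codeword.

1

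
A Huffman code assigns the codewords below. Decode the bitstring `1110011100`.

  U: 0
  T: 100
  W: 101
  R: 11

RTRT

Read left to right; each codeword is recognised as soon as it completes (prefix code):
  11→R | 100→T | 11→R | 100→T
Decoded message: RTRT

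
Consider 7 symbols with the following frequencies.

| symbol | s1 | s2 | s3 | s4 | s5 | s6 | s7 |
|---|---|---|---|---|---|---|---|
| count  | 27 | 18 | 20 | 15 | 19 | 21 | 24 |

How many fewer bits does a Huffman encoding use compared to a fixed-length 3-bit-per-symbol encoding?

Fixed-length: 3 bits × 144 symbols = 432 bits.
Huffman merges:
s4(15) + s2(18) → 33
s5(19) + s3(20) → 39
s6(21) + s7(24) → 45
s1(27) + 33 → 60
39 + 45 → 84
60 + 84 → 144
Huffman total = 33 + 39 + 45 + 60 + 84 + 144 = 405 bits.
Saving = 432 − 405 = 27 bits.

27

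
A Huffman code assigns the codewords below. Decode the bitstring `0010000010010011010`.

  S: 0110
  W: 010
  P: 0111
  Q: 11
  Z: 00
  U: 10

ZUZZUWSU

Read left to right; each codeword is recognised as soon as it completes (prefix code):
  00→Z | 10→U | 00→Z | 00→Z | 10→U | 010→W | 0110→S | 10→U
Decoded message: ZUZZUWSU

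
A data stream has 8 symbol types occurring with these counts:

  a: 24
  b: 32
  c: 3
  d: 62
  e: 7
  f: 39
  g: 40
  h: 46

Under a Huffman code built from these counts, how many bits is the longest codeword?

Merge the two lowest-weight nodes at each step:
merge c(3) and e(7): 10
merge 10 and a(24): 34
merge b(32) and 34: 66
merge f(39) and g(40): 79
merge h(46) and d(62): 108
merge 66 and 79: 145
merge 108 and 145: 253
The rarest symbols sit at the bottom; the longest codeword is 5 bits.

5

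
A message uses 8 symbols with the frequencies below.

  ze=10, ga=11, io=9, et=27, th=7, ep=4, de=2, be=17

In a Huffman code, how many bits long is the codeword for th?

Build the tree from the bottom:
combine de(2), ep(4) → 6
combine 6, th(7) → 13
combine io(9), ze(10) → 19
combine ga(11), 13 → 24
combine be(17), 19 → 36
combine 24, et(27) → 51
combine 36, 51 → 87
th sits 4 levels below the root, so its codeword is 4 bits.

4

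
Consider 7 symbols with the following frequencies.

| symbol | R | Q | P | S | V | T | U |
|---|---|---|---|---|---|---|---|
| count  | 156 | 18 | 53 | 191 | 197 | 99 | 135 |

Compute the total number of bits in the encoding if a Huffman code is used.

Build the Huffman tree bottom-up:
combine Q(18), P(53) → 71
combine 71, T(99) → 170
combine U(135), R(156) → 291
combine 170, S(191) → 361
combine V(197), 291 → 488
combine 361, 488 → 849
The encoded length is the sum of every internal node's weight: 71 + 170 + 291 + 361 + 488 + 849 = 2230 bits.

2230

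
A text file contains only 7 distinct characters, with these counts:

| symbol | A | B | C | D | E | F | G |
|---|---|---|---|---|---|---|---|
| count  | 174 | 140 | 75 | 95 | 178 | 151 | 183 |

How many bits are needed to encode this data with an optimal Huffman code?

2797

Merge the two smallest weights repeatedly:
combine C(75), D(95) → 170
combine B(140), F(151) → 291
combine 170, A(174) → 344
combine E(178), G(183) → 361
combine 291, 344 → 635
combine 361, 635 → 996
Each symbol's bit-cost is frequency × depth; summing gives 2797 bits (equivalently 170 + 291 + 344 + 361 + 635 + 996).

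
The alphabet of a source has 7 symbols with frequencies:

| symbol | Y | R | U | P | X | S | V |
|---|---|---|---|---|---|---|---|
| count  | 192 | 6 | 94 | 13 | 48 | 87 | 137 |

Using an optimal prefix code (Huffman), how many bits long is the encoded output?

Merge the two smallest weights repeatedly:
R(6) + P(13) → 19
19 + X(48) → 67
67 + S(87) → 154
U(94) + V(137) → 231
154 + Y(192) → 346
231 + 346 → 577
Each symbol's bit-cost is frequency × depth; summing gives 1394 bits (equivalently 19 + 67 + 154 + 231 + 346 + 577).

1394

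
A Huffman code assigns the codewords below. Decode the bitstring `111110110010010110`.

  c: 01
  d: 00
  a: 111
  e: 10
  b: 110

abbcdeb

Read left to right; each codeword is recognised as soon as it completes (prefix code):
  111→a | 110→b | 110→b | 01→c | 00→d | 10→e | 110→b
Decoded message: abbcdeb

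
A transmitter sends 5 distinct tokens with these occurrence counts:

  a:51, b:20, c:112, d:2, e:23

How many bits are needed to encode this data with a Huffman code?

Greedily combine the two least-frequent nodes:
merge d(2) and b(20): 22
merge 22 and e(23): 45
merge 45 and a(51): 96
merge 96 and c(112): 208
Each symbol's bit-cost is frequency × depth; summing gives 371 bits (equivalently 22 + 45 + 96 + 208).

371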